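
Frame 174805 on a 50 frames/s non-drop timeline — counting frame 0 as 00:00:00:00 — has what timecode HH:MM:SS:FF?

174805 ÷ 50 = 3496 full seconds, remainder 5 frames.
3496 s = 0 h 58 min 16 s.
Timecode: 00:58:16:05.

00:58:16:05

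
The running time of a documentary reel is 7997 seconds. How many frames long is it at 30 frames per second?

Frames = 7997 × 30 = 239910.

239910 frames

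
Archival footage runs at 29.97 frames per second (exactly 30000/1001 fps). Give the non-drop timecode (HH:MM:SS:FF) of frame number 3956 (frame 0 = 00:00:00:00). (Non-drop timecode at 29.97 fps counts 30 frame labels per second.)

3956 ÷ 30 = 131 full seconds, remainder 26 frames.
131 s = 0 h 2 min 11 s.
Timecode: 00:02:11:26.

00:02:11:26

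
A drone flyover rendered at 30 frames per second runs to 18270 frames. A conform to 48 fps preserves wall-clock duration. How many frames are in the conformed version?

29232 frames

Target frames = source frames × (target rate / source rate) = 18270 × (48)/(30) = 18270 × 8/5 = 29232.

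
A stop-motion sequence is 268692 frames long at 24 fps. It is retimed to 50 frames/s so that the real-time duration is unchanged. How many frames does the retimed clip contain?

Target frames = source frames × (target rate / source rate) = 268692 × (50)/(24) = 268692 × 25/12 = 559775.

559775 frames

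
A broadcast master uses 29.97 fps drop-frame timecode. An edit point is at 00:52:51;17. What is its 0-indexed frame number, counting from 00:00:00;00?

As if non-drop at 30 labels/s: (0 × 3600 + 52 × 60 + 51) × 30 + 17 = 95147.
Minute boundaries passed: 52; those not divisible by 10: 52 − 5 = 47; dropped labels = 2 × 47 = 94.
Actual frame index = 95147 − 94 = 95053.

95053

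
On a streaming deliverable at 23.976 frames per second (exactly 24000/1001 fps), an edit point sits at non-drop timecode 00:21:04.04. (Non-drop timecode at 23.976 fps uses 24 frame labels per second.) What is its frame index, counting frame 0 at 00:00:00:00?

30340

Total seconds to the label: (0 × 3600 + 21 × 60 + 4) = 1264.
Frame index = 1264 × 24 + 4 = 30340.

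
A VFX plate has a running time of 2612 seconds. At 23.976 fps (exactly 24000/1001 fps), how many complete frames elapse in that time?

Frames = 2612 × 24000/1001 = 62688000/1001 ≈ 62625.3746.
Complete frames: 62625.

62625 frames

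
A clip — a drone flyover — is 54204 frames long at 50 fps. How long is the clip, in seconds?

Running time = 54204 / (50) = 1084.08 s.

1084.08 seconds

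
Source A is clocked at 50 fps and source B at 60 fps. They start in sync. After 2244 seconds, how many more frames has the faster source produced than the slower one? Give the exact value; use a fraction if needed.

A emits 50 × 2244 = 112200 frames; B emits 60 × 2244 = 134640.
Difference = 22440 frames; B is ahead of A.

22440 frames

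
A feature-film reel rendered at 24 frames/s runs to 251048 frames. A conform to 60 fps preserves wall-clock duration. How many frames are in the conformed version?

627620 frames

Frames at target rate = 251048 × (60) / (24) = 627620.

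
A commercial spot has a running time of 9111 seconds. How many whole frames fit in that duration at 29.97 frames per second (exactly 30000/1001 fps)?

273056 frames

Frames = 9111 × 30000/1001 = 273330000/1001 ≈ 273056.9431.
Complete frames: 273056.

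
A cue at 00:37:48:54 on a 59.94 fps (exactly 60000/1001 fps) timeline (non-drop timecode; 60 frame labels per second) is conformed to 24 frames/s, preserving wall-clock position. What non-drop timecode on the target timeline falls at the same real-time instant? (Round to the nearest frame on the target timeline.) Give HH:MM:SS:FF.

Source frame index: (0×3600 + 37×60 + 48) × 60 + 54 = 136134.
Real time: 136134 / (60000/1001) = 22711689/10000 s.
Target frame: (22711689/10000) × (24) = 68135067/1250 ≈ 54508.054 → 54508.
At 24 labels/s: frame 54508 → 00:37:51:04.

00:37:51:04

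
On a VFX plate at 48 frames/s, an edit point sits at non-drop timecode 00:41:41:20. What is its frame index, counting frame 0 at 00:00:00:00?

frame 120068

Total seconds to the label: (0 × 3600 + 41 × 60 + 41) = 2501.
Frame index = 2501 × 48 + 20 = 120068.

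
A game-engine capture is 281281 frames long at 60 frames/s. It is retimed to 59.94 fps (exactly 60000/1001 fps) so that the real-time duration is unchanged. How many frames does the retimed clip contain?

281000 frames

Target frames = source frames × (target rate / source rate) = 281281 × (60000/1001)/(60) = 281281 × 1000/1001 = 281000.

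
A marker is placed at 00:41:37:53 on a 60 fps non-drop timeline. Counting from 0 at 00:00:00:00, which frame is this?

Total seconds to the label: (0 × 3600 + 41 × 60 + 37) = 2497.
Frame index = 2497 × 60 + 53 = 149873.

frame 149873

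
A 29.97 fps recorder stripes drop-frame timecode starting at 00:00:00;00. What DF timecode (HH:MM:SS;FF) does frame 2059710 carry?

19:05:25;22

Each 10-minute DF block holds 10 × 60 × 30 − 9 × 2 = 17982 frames. 2059710 ÷ 17982 → 114 full blocks, remainder 9762.
Within the partial block the first minute is 1800 frames and each further minute 1798, so 5 further minute boundaries passed. Total skipped labels = 18 × 114 + 2 × 5 = 2062.
Non-drop label index = 2059710 + 2062 = 2061772; at 30 labels/s that is 19:05:25:22, i.e. DF 19:05:25;22.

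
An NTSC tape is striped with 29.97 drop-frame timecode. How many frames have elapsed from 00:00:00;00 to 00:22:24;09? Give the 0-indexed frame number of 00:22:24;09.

Complete 10-minute blocks: 2, each 17982 frames → 35964.
Remaining 2 whole minutes in the current block: 1800 + 1 × 1798 = 3598 frames.
Within the current minute: 24 × 30 + 9 − 2 = 727 (labels ;00/;01 skipped at this minute). Total = 35964 + 3598 + 727 = 40289.

40289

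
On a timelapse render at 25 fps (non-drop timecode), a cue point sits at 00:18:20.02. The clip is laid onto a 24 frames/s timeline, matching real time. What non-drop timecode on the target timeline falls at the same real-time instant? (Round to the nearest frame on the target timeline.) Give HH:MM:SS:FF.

Source frame index: (0×3600 + 18×60 + 20) × 25 + 2 = 27502.
Real time: 27502 / (25) = 27502/25 s.
Target frame: (27502/25) × (24) = 660048/25 ≈ 26401.920 → 26402.
At 24 labels/s: frame 26402 → 00:18:20:02.

00:18:20:02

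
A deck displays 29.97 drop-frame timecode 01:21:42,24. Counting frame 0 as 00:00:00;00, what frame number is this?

Complete 10-minute blocks: 8, each 17982 frames → 143856.
Remaining 1 whole minute in the current block: 1800 + 0 × 1798 = 1800 frames.
Within the current minute: 42 × 30 + 24 − 2 = 1282 (labels ;00/;01 skipped at this minute). Total = 143856 + 1800 + 1282 = 146938.

146938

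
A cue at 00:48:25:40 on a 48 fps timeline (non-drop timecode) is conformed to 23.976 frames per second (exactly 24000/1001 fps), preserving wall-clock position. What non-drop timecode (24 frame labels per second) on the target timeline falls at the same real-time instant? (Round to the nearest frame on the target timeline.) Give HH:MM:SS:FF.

00:48:22:22

Source frame index: (0×3600 + 48×60 + 25) × 48 + 40 = 139480.
Real time: 139480 / (48) = 17435/6 s.
Target frame: (17435/6) × (24000/1001) = 6340000/91 ≈ 69670.330 → 69670.
At 24 labels/s: frame 69670 → 00:48:22:22.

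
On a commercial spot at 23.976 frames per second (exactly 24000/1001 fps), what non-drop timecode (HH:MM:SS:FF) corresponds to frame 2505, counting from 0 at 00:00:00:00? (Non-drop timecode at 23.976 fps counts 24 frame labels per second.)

2505 ÷ 24 = 104 full seconds, remainder 9 frames.
104 s = 0 h 1 min 44 s.
Timecode: 00:01:44:09.

00:01:44:09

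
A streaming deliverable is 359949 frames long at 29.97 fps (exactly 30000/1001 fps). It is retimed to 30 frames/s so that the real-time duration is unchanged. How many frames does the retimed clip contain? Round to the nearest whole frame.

360309 frames

Frames at target rate = 359949 × (30) / (30000/1001) = 360308949/1000 ≈ 360308.949.
Nearest whole frame: 360309.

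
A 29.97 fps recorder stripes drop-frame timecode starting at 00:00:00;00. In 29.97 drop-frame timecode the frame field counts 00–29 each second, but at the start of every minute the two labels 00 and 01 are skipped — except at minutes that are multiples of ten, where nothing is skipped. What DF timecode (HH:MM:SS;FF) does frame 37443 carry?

Ten DF minutes hold 17982 frames, so frame 37443 lies in block 2 (frames 35964–53945) with 1479 frames into that block.
The block's first minute is 1800 frames and the rest 1798 each; 1479 frames reaches minute 0, so 2 × 18 + 0 × 2 = 36 labels have been skipped so far.
Adding those back, label number 37443 + 36 = 37479 at 30 labels/s is 1249 s + 9 f = 0 h 20 min 49 s frame 9, i.e. 00:20:49;09.

00:20:49;09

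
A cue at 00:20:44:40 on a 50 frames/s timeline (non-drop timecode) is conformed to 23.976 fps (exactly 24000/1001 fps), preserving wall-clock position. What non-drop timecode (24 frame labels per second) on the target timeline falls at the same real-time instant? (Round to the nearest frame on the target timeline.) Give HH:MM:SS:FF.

Source frame index: (0×3600 + 20×60 + 44) × 50 + 40 = 62240.
Real time: 62240 / (50) = 6224/5 s.
Target frame: (6224/5) × (24000/1001) = 29875200/1001 ≈ 29845.355 → 29845.
At 24 labels/s: frame 29845 → 00:20:43:13.

00:20:43:13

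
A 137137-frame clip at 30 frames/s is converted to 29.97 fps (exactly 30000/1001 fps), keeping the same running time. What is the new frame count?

137000 frames

Target frames = source frames × (target rate / source rate) = 137137 × (30000/1001)/(30) = 137137 × 1000/1001 = 137000.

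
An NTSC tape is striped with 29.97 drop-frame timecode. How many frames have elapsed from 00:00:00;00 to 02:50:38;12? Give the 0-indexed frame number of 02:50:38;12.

Complete 10-minute blocks: 17, each 17982 frames → 305694.
Remaining 0 whole minutes in the current block: 0 frames.
Within the current minute: 38 × 30 + 12 = 1152. Total = 305694 + 0 + 1152 = 306846.

306846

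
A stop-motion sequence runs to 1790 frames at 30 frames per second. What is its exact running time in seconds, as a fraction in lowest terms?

Running time = 1790 ÷ (30) = 1790 × 1/30 = 179/3 s.

179/3 seconds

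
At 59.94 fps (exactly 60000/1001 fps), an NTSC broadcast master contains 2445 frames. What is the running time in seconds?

40.79075 seconds

Running time = 2445 / (60000/1001) = 40.79075 s.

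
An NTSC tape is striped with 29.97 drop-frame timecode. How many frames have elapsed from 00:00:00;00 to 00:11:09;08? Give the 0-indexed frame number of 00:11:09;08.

20058

Complete 10-minute blocks: 1, each 17982 frames → 17982.
Remaining 1 whole minute in the current block: 1800 + 0 × 1798 = 1800 frames.
Within the current minute: 9 × 30 + 8 − 2 = 276 (labels ;00/;01 skipped at this minute). Total = 17982 + 1800 + 276 = 20058.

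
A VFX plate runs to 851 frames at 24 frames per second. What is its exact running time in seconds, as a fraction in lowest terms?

851/24 seconds

Running time = 851 ÷ (24) = 851 × 1/24 = 851/24 s.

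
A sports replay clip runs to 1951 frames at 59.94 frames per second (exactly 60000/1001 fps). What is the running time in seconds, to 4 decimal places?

Running time = 1951 × 1001/60000 = 1952951/60000 s ≈ 32.5492 s.

32.5492 seconds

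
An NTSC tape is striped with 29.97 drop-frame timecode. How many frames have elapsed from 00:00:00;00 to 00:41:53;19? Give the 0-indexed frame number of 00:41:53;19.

As if non-drop at 30 labels/s: (0 × 3600 + 41 × 60 + 53) × 30 + 19 = 75409.
Minute boundaries passed: 41; those not divisible by 10: 41 − 4 = 37; dropped labels = 2 × 37 = 74.
Actual frame index = 75409 − 74 = 75335.

75335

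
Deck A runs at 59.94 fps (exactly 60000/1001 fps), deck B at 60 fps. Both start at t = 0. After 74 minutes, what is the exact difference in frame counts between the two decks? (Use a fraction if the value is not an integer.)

266400/1001 frames

74 min = 4440 s.
A emits 60000/1001 × 4440 = 266400000/1001 frames; B emits 60 × 4440 = 266400.
Difference = 266400/1001 frames (≈ 266.1339); B is ahead of A.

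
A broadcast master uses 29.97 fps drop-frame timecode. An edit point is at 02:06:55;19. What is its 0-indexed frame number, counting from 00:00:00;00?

Complete 10-minute blocks: 12, each 17982 frames → 215784.
Remaining 6 whole minutes in the current block: 1800 + 5 × 1798 = 10790 frames.
Within the current minute: 55 × 30 + 19 − 2 = 1667 (labels ;00/;01 skipped at this minute). Total = 215784 + 10790 + 1667 = 228241.

228241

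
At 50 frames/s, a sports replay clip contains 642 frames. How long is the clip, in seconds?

12.84 seconds

Running time = 642 / (50) = 12.84 s.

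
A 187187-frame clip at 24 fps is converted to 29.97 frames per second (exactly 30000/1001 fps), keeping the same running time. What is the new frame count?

Target frames = source frames × (target rate / source rate) = 187187 × (30000/1001)/(24) = 187187 × 1250/1001 = 233750.

233750 frames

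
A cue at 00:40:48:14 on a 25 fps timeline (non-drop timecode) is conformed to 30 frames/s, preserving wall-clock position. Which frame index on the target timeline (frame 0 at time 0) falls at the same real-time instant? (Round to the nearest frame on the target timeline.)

frame 73457

Source frame index: (0×3600 + 40×60 + 48) × 25 + 14 = 61214.
Real time: 61214 / (25) = 61214/25 s.
Target frame: (61214/25) × (30) = 367284/5 ≈ 73456.800 → 73457.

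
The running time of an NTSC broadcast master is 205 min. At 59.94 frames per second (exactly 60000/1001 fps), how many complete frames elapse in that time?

205 min = 12300 s.
Frames = 12300 × 60000/1001 = 738000000/1001 ≈ 737262.7373.
Complete frames: 737262.

737262 frames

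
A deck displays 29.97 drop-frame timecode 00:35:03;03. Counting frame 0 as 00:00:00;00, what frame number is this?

As if non-drop at 30 labels/s: (0 × 3600 + 35 × 60 + 3) × 30 + 3 = 63093.
Minute boundaries passed: 35; those not divisible by 10: 35 − 3 = 32; dropped labels = 2 × 32 = 64.
Actual frame index = 63093 − 64 = 63029.

63029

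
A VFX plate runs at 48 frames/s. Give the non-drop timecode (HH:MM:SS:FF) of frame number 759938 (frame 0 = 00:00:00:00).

04:23:52:02

759938 ÷ 48 = 15832 full seconds, remainder 2 frames.
15832 s = 4 h 23 min 52 s.
Timecode: 04:23:52:02.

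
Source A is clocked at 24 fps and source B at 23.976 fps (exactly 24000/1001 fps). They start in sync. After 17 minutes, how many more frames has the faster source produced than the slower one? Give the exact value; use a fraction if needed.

24480/1001 frames

17 min = 1020 s.
A emits 24 × 1020 = 24480 frames; B emits 24000/1001 × 1020 = 24480000/1001.
Difference = 24480/1001 frames (≈ 24.4555); B is behind A.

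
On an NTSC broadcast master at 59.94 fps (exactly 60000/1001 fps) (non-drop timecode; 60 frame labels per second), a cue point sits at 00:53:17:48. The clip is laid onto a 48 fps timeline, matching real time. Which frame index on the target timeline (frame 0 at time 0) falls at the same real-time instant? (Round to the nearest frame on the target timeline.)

frame 153648

Source frame index: (0×3600 + 53×60 + 17) × 60 + 48 = 191868.
Real time: 191868 / (60000/1001) = 16004989/5000 s.
Target frame: (16004989/5000) × (48) = 96029934/625 ≈ 153647.894 → 153648.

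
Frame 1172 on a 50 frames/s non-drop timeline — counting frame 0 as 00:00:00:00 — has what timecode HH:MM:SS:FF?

1172 ÷ 50 = 23 full seconds, remainder 22 frames.
23 s = 0 h 0 min 23 s.
Timecode: 00:00:23:22.

00:00:23:22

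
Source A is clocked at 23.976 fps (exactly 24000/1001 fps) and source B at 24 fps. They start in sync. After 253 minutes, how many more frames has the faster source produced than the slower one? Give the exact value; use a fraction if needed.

33120/91 frames

253 min = 15180 s.
A emits 24000/1001 × 15180 = 33120000/91 frames; B emits 24 × 15180 = 364320.
Difference = 33120/91 frames (≈ 363.9560); B is ahead of A.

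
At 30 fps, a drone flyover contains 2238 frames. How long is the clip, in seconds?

74.6 seconds

Running time = 2238 / (30) = 74.6 s.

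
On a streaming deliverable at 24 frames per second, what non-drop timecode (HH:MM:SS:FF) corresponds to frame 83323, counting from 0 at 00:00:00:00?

83323 ÷ 24 = 3471 full seconds, remainder 19 frames.
3471 s = 0 h 57 min 51 s.
Timecode: 00:57:51:19.

00:57:51:19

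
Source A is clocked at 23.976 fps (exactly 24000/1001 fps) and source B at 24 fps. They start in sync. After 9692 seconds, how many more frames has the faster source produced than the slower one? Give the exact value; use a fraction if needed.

A emits 24000/1001 × 9692 = 232608000/1001 frames; B emits 24 × 9692 = 232608.
Difference = 232608/1001 frames (≈ 232.3756); B is ahead of A.

232608/1001 frames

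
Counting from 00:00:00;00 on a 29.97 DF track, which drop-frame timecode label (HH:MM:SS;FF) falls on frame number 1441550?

13:21:39;22

Ten DF minutes hold 17982 frames, so frame 1441550 lies in block 80 (frames 1438560–1456541) with 2990 frames into that block.
The block's first minute is 1800 frames and the rest 1798 each; 2990 frames reaches minute 1, so 80 × 18 + 1 × 2 = 1442 labels have been skipped so far.
Adding those back, label number 1441550 + 1442 = 1442992 at 30 labels/s is 48099 s + 22 f = 13 h 21 min 39 s frame 22, i.e. 13:21:39;22.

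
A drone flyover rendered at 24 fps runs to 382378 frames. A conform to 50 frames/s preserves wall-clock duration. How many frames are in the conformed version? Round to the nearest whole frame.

Frames at target rate = 382378 × (50) / (24) = 4779725/6 ≈ 796620.833.
Nearest whole frame: 796621.

796621 frames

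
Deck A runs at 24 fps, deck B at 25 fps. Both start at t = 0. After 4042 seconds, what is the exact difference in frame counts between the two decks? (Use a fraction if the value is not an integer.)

4042 frames

A emits 24 × 4042 = 97008 frames; B emits 25 × 4042 = 101050.
Difference = 4042 frames; B is ahead of A.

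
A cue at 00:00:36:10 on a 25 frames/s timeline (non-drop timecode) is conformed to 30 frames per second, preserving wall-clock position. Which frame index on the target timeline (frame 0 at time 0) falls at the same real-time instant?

Source frame index: (0×3600 + 0×60 + 36) × 25 + 10 = 910.
Real time: 910 / (25) = 182/5 s.
Target frame: (182/5) × (30) = 1092.

frame 1092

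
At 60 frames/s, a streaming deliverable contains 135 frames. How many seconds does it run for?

Running time = 135 / (60) = 2.25 s.

2.25 seconds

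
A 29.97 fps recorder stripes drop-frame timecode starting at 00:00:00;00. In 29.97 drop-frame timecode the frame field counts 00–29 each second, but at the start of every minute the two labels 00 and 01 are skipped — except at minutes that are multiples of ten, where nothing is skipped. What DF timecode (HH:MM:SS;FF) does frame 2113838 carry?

19:35:31;24

Ten DF minutes hold 17982 frames, so frame 2113838 lies in block 117 (frames 2103894–2121875) with 9944 frames into that block.
The block's first minute is 1800 frames and the rest 1798 each; 9944 frames reaches minute 5, so 117 × 18 + 5 × 2 = 2116 labels have been skipped so far.
Adding those back, label number 2113838 + 2116 = 2115954 at 30 labels/s is 70531 s + 24 f = 19 h 35 min 31 s frame 24, i.e. 19:35:31;24.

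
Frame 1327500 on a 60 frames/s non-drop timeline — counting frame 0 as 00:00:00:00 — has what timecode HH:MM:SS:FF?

1327500 ÷ 60 = 22125 full seconds, remainder 0 frames.
22125 s = 6 h 8 min 45 s.
Timecode: 06:08:45:00.

06:08:45:00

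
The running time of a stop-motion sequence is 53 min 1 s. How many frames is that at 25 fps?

79525 frames

53 min 1 s = 3181 s.
Frames = 3181 × 25 = 79525.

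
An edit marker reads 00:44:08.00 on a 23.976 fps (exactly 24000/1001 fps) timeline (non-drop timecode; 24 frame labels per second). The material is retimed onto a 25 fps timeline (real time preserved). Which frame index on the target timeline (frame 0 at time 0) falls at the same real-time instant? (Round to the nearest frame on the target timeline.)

Source frame index: (0×3600 + 44×60 + 8) × 24 + 0 = 63552.
Real time: 63552 / (24000/1001) = 331331/125 s.
Target frame: (331331/125) × (25) = 331331/5 ≈ 66266.200 → 66266.

frame 66266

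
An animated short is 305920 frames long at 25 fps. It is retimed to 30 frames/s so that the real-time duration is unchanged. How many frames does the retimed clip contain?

Target frames = source frames × (target rate / source rate) = 305920 × (30)/(25) = 305920 × 6/5 = 367104.

367104 frames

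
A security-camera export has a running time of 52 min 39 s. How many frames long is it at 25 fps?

78975 frames

52 min 39 s = 3159 s.
Frames = 3159 × 25 = 78975.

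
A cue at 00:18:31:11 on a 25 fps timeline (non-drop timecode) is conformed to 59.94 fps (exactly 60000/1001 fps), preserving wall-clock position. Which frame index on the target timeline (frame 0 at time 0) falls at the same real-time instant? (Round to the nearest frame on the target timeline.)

frame 66620

Source frame index: (0×3600 + 18×60 + 31) × 25 + 11 = 27786.
Real time: 27786 / (25) = 27786/25 s.
Target frame: (27786/25) × (60000/1001) = 6062400/91 ≈ 66619.780 → 66620.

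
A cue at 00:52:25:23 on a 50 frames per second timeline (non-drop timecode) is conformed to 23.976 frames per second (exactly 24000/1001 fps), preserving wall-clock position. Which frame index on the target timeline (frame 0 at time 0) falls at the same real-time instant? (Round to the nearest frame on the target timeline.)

Source frame index: (0×3600 + 52×60 + 25) × 50 + 23 = 157273.
Real time: 157273 / (50) = 157273/50 s.
Target frame: (157273/50) × (24000/1001) = 75491040/1001 ≈ 75415.624 → 75416.

frame 75416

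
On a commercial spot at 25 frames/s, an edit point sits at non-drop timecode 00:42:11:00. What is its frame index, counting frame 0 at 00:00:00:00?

Total seconds to the label: (0 × 3600 + 42 × 60 + 11) = 2531.
Frame index = 2531 × 25 + 0 = 63275.

63275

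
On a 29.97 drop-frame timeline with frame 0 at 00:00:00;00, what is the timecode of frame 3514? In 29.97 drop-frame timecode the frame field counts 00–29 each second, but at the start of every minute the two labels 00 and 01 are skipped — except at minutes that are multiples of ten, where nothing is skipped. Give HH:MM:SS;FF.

Ten DF minutes hold 17982 frames, so frame 3514 lies in block 0 (frames 0–17981) with 3514 frames into that block.
The block's first minute is 1800 frames and the rest 1798 each; 3514 frames reaches minute 1, so 0 × 18 + 1 × 2 = 2 labels have been skipped so far.
Adding those back, label number 3514 + 2 = 3516 at 30 labels/s is 117 s + 6 f = 0 h 1 min 57 s frame 6, i.e. 00:01:57;06.

00:01:57;06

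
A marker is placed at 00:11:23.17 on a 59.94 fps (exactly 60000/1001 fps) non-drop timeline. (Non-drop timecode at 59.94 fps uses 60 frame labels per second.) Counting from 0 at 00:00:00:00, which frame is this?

Total seconds to the label: (0 × 3600 + 11 × 60 + 23) = 683.
Frame index = 683 × 60 + 17 = 40997.

40997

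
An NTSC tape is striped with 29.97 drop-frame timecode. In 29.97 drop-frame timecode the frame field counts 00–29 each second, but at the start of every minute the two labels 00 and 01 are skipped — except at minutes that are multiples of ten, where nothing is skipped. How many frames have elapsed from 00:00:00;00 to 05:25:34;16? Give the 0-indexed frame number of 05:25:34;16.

As if non-drop at 30 labels/s: (5 × 3600 + 25 × 60 + 34) × 30 + 16 = 586036.
Minute boundaries passed: 325; those not divisible by 10: 325 − 32 = 293; dropped labels = 2 × 293 = 586.
Actual frame index = 586036 − 586 = 585450.

585450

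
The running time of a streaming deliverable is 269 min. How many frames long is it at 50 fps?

269 min = 16140 s.
Frames = 16140 × 50 = 807000.

807000 frames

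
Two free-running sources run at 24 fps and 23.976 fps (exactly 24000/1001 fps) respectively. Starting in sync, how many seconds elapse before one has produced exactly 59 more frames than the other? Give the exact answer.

59059/24 seconds

The gap grows by |24000/1001 − 24| = 24/1001 frames per second.
Time for a 59-frame gap: 59 ÷ (24/1001) = 59059/24 s.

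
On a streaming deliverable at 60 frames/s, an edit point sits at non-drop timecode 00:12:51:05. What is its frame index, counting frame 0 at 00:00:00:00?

Total seconds to the label: (0 × 3600 + 12 × 60 + 51) = 771.
Frame index = 771 × 60 + 5 = 46265.

46265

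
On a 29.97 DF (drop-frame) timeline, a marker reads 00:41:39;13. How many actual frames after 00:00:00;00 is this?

Complete 10-minute blocks: 4, each 17982 frames → 71928.
Remaining 1 whole minute in the current block: 1800 + 0 × 1798 = 1800 frames.
Within the current minute: 39 × 30 + 13 − 2 = 1181 (labels ;00/;01 skipped at this minute). Total = 71928 + 1800 + 1181 = 74909.

74909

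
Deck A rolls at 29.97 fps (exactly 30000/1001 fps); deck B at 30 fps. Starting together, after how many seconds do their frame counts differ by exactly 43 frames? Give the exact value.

43043/30 seconds

The gap grows by |30 − 30000/1001| = 30/1001 frames per second.
Time for a 43-frame gap: 43 ÷ (30/1001) = 43043/30 s.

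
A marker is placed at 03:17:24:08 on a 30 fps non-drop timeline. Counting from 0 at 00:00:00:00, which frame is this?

Total seconds to the label: (3 × 3600 + 17 × 60 + 24) = 11844.
Frame index = 11844 × 30 + 8 = 355328.

355328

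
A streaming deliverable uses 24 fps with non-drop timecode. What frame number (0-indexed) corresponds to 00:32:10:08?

Total seconds to the label: (0 × 3600 + 32 × 60 + 10) = 1930.
Frame index = 1930 × 24 + 8 = 46328.

frame 46328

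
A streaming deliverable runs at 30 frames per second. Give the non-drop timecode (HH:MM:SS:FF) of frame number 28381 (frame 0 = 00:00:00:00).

00:15:46:01

28381 ÷ 30 = 946 full seconds, remainder 1 frame.
946 s = 0 h 15 min 46 s.
Timecode: 00:15:46:01.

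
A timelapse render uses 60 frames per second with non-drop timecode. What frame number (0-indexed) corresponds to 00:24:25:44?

87944

Total seconds to the label: (0 × 3600 + 24 × 60 + 25) = 1465.
Frame index = 1465 × 60 + 44 = 87944.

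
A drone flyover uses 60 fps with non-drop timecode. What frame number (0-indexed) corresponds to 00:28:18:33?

frame 101913

Total seconds to the label: (0 × 3600 + 28 × 60 + 18) = 1698.
Frame index = 1698 × 60 + 33 = 101913.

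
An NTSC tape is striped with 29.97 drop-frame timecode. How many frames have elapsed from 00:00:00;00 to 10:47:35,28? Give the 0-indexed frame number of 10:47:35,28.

Complete 10-minute blocks: 64, each 17982 frames → 1150848.
Remaining 7 whole minutes in the current block: 1800 + 6 × 1798 = 12588 frames.
Within the current minute: 35 × 30 + 28 − 2 = 1076 (labels ;00/;01 skipped at this minute). Total = 1150848 + 12588 + 1076 = 1164512.

1164512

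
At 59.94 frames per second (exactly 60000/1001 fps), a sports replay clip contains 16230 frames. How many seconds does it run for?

270.7705 seconds

Running time = 16230 / (60000/1001) = 270.7705 s.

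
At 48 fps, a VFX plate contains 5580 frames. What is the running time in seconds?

116.25 seconds

Running time = 5580 / (48) = 116.25 s.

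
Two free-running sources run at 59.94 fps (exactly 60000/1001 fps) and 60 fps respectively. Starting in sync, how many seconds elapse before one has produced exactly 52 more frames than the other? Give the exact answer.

The gap grows by |60 − 60000/1001| = 60/1001 frames per second.
Time for a 52-frame gap: 52 ÷ (60/1001) = 13013/15 s.

13013/15 seconds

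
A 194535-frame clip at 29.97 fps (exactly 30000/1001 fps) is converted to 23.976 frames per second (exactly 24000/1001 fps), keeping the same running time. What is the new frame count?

155628 frames

Frames at target rate = 194535 × (24000/1001) / (30000/1001) = 155628.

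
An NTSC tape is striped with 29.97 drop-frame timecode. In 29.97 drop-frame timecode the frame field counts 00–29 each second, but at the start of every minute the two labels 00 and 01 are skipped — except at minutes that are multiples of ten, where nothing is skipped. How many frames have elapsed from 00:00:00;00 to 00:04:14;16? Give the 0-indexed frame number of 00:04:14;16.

7628

As if non-drop at 30 labels/s: (0 × 3600 + 4 × 60 + 14) × 30 + 16 = 7636.
Minute boundaries passed: 4; those not divisible by 10: 4 − 0 = 4; dropped labels = 2 × 4 = 8.
Actual frame index = 7636 − 8 = 7628.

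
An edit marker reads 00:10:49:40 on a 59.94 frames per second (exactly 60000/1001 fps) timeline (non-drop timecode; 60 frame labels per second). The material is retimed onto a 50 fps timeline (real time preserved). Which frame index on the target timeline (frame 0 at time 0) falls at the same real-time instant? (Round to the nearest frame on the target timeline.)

frame 32516

Source frame index: (0×3600 + 10×60 + 49) × 60 + 40 = 38980.
Real time: 38980 / (60000/1001) = 1950949/3000 s.
Target frame: (1950949/3000) × (50) = 1950949/60 ≈ 32515.817 → 32516.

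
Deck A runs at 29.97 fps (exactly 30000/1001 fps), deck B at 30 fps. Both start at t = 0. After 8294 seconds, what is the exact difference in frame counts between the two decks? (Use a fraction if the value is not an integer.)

A emits 30000/1001 × 8294 = 1740000/7 frames; B emits 30 × 8294 = 248820.
Difference = 1740/7 frames (≈ 248.5714); B is ahead of A.

1740/7 frames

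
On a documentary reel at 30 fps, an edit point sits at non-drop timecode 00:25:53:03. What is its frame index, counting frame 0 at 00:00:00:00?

Total seconds to the label: (0 × 3600 + 25 × 60 + 53) = 1553.
Frame index = 1553 × 30 + 3 = 46593.

46593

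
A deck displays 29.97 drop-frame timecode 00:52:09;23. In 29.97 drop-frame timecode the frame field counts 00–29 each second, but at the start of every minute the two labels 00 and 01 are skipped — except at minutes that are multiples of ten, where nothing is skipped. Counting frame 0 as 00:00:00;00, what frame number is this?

93799

Complete 10-minute blocks: 5, each 17982 frames → 89910.
Remaining 2 whole minutes in the current block: 1800 + 1 × 1798 = 3598 frames.
Within the current minute: 9 × 30 + 23 − 2 = 291 (labels ;00/;01 skipped at this minute). Total = 89910 + 3598 + 291 = 93799.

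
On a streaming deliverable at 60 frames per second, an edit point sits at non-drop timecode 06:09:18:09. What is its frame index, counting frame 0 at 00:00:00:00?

1329489

Total seconds to the label: (6 × 3600 + 9 × 60 + 18) = 22158.
Frame index = 22158 × 60 + 9 = 1329489.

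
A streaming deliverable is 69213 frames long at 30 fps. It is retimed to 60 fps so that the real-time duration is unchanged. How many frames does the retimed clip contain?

138426 frames

Frames at target rate = 69213 × (60) / (30) = 138426.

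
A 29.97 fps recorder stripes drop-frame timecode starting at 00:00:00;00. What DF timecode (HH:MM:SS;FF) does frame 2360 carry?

00:01:18;22

Each 10-minute DF block holds 10 × 60 × 30 − 9 × 2 = 17982 frames. 2360 ÷ 17982 → 0 full blocks, remainder 2360.
Within the partial block the first minute is 1800 frames and each further minute 1798, so 1 further minute boundary passed. Total skipped labels = 18 × 0 + 2 × 1 = 2.
Non-drop label index = 2360 + 2 = 2362; at 30 labels/s that is 00:01:18:22, i.e. DF 00:01:18;22.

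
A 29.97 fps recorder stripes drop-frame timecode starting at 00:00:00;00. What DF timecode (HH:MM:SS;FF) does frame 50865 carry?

00:28:17;07

Ten DF minutes hold 17982 frames, so frame 50865 lies in block 2 (frames 35964–53945) with 14901 frames into that block.
The block's first minute is 1800 frames and the rest 1798 each; 14901 frames reaches minute 8, so 2 × 18 + 8 × 2 = 52 labels have been skipped so far.
Adding those back, label number 50865 + 52 = 50917 at 30 labels/s is 1697 s + 7 f = 0 h 28 min 17 s frame 7, i.e. 00:28:17;07.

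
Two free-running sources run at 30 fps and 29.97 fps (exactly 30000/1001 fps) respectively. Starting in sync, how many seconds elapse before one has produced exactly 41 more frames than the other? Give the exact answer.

The gap grows by |30000/1001 − 30| = 30/1001 frames per second.
Time for a 41-frame gap: 41 ÷ (30/1001) = 41041/30 s.

41041/30 seconds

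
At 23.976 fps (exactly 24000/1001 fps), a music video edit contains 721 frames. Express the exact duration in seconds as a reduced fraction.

Running time = 721 ÷ (24000/1001) = 721 × 1001/24000 = 721721/24000 s.

721721/24000 seconds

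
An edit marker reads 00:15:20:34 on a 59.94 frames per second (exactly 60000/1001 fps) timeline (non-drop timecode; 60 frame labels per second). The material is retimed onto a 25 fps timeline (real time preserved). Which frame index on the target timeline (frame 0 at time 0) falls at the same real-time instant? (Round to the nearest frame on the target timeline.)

frame 23037

Source frame index: (0×3600 + 15×60 + 20) × 60 + 34 = 55234.
Real time: 55234 / (60000/1001) = 27644617/30000 s.
Target frame: (27644617/30000) × (25) = 27644617/1200 ≈ 23037.181 → 23037.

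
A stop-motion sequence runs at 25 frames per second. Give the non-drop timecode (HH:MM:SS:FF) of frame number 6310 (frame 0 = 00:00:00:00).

6310 ÷ 25 = 252 full seconds, remainder 10 frames.
252 s = 0 h 4 min 12 s.
Timecode: 00:04:12:10.

00:04:12:10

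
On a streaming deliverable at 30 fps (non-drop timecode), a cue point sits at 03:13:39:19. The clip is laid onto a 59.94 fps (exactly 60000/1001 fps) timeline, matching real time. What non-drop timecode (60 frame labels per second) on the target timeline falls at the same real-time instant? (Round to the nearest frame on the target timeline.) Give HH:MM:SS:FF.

Source frame index: (3×3600 + 13×60 + 39) × 30 + 19 = 348589.
Real time: 348589 / (30) = 348589/30 s.
Target frame: (348589/30) × (60000/1001) = 697178000/1001 ≈ 696481.518 → 696482.
At 60 labels/s: frame 696482 → 03:13:28:02.

03:13:28:02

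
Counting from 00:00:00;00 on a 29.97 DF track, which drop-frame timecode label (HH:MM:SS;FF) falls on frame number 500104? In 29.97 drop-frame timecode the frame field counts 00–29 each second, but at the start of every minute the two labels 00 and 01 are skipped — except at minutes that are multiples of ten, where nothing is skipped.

Ten DF minutes hold 17982 frames, so frame 500104 lies in block 27 (frames 485514–503495) with 14590 frames into that block.
The block's first minute is 1800 frames and the rest 1798 each; 14590 frames reaches minute 8, so 27 × 18 + 8 × 2 = 502 labels have been skipped so far.
Adding those back, label number 500104 + 502 = 500606 at 30 labels/s is 16686 s + 26 f = 4 h 38 min 6 s frame 26, i.e. 04:38:06;26.

04:38:06;26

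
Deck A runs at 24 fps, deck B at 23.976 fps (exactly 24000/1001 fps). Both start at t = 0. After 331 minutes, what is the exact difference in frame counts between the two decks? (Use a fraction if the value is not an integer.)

331 min = 19860 s.
A emits 24 × 19860 = 476640 frames; B emits 24000/1001 × 19860 = 476640000/1001.
Difference = 476640/1001 frames (≈ 476.1638); B is behind A.

476640/1001 frames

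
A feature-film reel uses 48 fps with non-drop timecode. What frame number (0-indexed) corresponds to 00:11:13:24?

32328

Total seconds to the label: (0 × 3600 + 11 × 60 + 13) = 673.
Frame index = 673 × 48 + 24 = 32328.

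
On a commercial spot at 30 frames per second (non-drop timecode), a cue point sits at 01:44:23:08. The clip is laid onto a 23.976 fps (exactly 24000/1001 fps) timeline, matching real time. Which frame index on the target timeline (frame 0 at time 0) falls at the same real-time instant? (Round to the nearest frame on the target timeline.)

frame 150168

Source frame index: (1×3600 + 44×60 + 23) × 30 + 8 = 187898.
Real time: 187898 / (30) = 93949/15 s.
Target frame: (93949/15) × (24000/1001) = 150318400/1001 ≈ 150168.232 → 150168.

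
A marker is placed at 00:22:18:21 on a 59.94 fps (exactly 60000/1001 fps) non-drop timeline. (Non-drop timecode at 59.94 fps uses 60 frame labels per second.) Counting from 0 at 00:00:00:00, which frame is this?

Total seconds to the label: (0 × 3600 + 22 × 60 + 18) = 1338.
Frame index = 1338 × 60 + 21 = 80301.

80301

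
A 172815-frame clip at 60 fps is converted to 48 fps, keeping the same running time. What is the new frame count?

138252 frames

Target frames = source frames × (target rate / source rate) = 172815 × (48)/(60) = 172815 × 4/5 = 138252.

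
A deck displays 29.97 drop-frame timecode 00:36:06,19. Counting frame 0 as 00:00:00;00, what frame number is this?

As if non-drop at 30 labels/s: (0 × 3600 + 36 × 60 + 6) × 30 + 19 = 64999.
Minute boundaries passed: 36; those not divisible by 10: 36 − 3 = 33; dropped labels = 2 × 33 = 66.
Actual frame index = 64999 − 66 = 64933.

64933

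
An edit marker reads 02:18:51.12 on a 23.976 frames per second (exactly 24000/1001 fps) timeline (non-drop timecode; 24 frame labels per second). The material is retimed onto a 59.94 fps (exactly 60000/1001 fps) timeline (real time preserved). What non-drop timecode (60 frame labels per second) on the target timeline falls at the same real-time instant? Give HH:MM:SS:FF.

Source frame index: (2×3600 + 18×60 + 51) × 24 + 12 = 199956.
Real time: 199956 / (24000/1001) = 16679663/2000 s.
Target frame: (16679663/2000) × (60000/1001) = 499890.
At 60 labels/s: frame 499890 → 02:18:51:30.

02:18:51:30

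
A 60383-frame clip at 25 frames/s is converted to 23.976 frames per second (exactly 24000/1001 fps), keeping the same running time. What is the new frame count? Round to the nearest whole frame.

57910 frames

Frames at target rate = 60383 × (24000/1001) / (25) = 57967680/1001 ≈ 57909.770.
Nearest whole frame: 57910.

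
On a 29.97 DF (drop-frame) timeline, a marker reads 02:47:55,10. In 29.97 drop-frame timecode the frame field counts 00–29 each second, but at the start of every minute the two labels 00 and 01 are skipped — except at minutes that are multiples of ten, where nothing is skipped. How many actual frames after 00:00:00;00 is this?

301958

Complete 10-minute blocks: 16, each 17982 frames → 287712.
Remaining 7 whole minutes in the current block: 1800 + 6 × 1798 = 12588 frames.
Within the current minute: 55 × 30 + 10 − 2 = 1658 (labels ;00/;01 skipped at this minute). Total = 287712 + 12588 + 1658 = 301958.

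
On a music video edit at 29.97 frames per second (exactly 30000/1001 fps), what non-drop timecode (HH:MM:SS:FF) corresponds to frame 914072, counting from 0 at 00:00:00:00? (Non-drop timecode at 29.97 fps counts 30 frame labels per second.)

08:27:49:02

914072 ÷ 30 = 30469 full seconds, remainder 2 frames.
30469 s = 8 h 27 min 49 s.
Timecode: 08:27:49:02.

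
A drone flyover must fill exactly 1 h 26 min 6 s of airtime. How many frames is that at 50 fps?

1 h 26 min 6 s = 5166 s.
Frames = 5166 × 50 = 258300.

258300 frames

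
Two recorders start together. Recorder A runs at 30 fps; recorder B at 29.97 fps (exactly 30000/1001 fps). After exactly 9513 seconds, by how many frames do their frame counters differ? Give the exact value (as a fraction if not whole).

40770/143 frames

A emits 30 × 9513 = 285390 frames; B emits 30000/1001 × 9513 = 40770000/143.
Difference = 40770/143 frames (≈ 285.1049); B is behind A.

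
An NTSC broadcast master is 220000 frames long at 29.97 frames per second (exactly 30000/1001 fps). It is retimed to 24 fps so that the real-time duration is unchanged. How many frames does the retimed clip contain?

176176 frames

Target frames = source frames × (target rate / source rate) = 220000 × (24)/(30000/1001) = 220000 × 1001/1250 = 176176.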